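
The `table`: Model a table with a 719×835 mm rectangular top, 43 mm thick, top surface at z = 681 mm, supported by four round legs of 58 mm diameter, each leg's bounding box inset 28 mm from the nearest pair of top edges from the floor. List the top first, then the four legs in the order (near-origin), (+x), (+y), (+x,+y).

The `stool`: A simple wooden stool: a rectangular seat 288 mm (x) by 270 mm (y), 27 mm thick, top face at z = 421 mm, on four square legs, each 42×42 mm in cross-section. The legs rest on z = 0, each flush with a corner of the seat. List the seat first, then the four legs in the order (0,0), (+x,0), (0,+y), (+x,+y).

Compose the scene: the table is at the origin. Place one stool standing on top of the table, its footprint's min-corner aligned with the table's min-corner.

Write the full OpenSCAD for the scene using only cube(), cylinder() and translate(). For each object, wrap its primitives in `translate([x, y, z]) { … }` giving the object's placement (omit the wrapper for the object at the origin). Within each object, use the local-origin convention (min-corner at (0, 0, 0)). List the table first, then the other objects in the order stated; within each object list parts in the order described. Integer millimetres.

translate([0, 0, 638]) cube([719, 835, 43]);
translate([57, 57, 0]) cylinder(h = 638, r = 29);
translate([662, 57, 0]) cylinder(h = 638, r = 29);
translate([57, 778, 0]) cylinder(h = 638, r = 29);
translate([662, 778, 0]) cylinder(h = 638, r = 29);
translate([0, 0, 681]) {
  translate([0, 0, 394]) cube([288, 270, 27]);
  cube([42, 42, 394]);
  translate([246, 0, 0]) cube([42, 42, 394]);
  translate([0, 228, 0]) cube([42, 42, 394]);
  translate([246, 228, 0]) cube([42, 42, 394]);
}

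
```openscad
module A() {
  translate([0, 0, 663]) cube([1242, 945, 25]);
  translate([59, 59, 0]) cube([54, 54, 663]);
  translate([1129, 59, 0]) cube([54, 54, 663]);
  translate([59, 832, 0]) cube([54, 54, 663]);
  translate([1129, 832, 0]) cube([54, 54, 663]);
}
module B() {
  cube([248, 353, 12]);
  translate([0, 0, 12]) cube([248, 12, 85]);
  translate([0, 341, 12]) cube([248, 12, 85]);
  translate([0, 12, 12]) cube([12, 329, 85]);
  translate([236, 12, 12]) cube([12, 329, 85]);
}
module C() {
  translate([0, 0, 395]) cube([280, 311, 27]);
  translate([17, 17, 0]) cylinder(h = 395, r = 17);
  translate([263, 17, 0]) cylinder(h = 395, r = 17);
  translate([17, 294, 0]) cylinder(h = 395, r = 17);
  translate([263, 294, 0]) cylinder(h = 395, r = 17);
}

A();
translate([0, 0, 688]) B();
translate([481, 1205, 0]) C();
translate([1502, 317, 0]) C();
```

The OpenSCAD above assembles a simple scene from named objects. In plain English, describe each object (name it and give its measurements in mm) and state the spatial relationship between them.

A is a table with a 1242×945 mm rectangular top, 25 mm thick, top surface at z = 688 mm, supported by four 54×54 mm square legs, each inset 59 mm from the nearest pair of top edges, running from the floor.

B is an open-topped rectangular box: outside dimensions 248×353×97 mm, with a uniform wall and base thickness of 12 mm. The base is a full 248×353 slab on the floor; four walls sit on top of the base. The front and back walls (the −y and +y sides) span the full width; the two side walls fit between them.

C is a simple wooden stool: a rectangular seat 280 mm (x) by 311 mm (y), 27 mm thick, top face at z = 422 mm, on four round legs, each 34 mm in diameter. The legs rest on z = 0, each leg's axis is inset half a diameter from the nearest pair of seat edges (so the leg's bounding box is flush with the corner).

The open box is on top of the table. Two stools sit around the table at the +y, +x sides.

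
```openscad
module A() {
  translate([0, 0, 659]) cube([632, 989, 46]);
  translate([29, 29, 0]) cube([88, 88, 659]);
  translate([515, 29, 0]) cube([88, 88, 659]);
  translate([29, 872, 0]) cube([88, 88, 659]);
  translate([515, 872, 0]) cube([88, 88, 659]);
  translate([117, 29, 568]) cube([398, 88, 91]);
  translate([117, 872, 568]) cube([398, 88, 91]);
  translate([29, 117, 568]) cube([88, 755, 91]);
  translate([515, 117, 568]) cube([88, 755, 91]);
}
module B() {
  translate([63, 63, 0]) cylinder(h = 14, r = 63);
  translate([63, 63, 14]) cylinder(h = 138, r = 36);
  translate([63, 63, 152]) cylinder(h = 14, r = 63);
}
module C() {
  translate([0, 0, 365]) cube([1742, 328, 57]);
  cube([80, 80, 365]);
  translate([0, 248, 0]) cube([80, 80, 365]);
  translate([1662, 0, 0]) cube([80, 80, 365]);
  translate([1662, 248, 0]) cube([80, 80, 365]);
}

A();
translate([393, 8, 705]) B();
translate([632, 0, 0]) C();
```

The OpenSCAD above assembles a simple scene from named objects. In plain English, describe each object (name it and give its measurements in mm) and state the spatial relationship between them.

A is a table: top 632 mm (x) × 989 mm (y), 46 mm thick, upper face at z = 705 mm, on four 88×88 mm square legs, each inset 29 mm from the nearest pair of top edges, running from z = 0 to the bottom of the top. Four apron rails, 88 mm thick and 91 mm tall, run between adjacent legs with their top edges flush with the underside of the top and their outer faces flush with the legs' outer faces.

B is a spool: two coaxial disc flanges of radius 63 mm and thickness 14 mm, joined by a core cylinder of radius 36 mm and height 138 mm. The lower flange rests on z = 0 and the three cylinders share a vertical axis.

C is a long wooden bench with a 1742 mm (x) × 328 mm (y) seat, 57 mm thick, its top surface 422 mm above the floor. Four 80 mm square legs at the seat corners, flush with the edges, run from z = 0 to the seat underside.

The spool is on top of the table. The bench is against the table's +x side, with their −y faces flush.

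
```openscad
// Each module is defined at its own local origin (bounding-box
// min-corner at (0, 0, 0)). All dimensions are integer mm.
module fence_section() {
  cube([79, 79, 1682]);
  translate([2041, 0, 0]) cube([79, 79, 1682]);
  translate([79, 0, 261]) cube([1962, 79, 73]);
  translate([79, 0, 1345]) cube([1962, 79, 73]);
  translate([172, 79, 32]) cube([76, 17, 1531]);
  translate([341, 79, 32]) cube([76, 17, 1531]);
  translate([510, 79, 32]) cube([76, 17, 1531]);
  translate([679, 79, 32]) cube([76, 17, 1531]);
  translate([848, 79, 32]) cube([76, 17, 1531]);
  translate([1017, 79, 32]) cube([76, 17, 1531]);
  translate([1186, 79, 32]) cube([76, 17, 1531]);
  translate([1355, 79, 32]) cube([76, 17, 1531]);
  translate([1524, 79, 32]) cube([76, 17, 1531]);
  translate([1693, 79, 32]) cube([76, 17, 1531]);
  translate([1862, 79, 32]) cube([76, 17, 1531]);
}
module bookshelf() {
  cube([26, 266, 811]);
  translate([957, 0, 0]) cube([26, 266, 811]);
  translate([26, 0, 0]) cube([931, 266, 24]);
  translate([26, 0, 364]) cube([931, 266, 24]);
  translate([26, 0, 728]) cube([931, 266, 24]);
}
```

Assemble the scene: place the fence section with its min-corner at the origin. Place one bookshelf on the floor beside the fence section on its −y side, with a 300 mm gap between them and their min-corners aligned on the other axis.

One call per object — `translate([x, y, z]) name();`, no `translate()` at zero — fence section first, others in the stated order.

fence_section();
translate([0, -566, 0]) bookshelf();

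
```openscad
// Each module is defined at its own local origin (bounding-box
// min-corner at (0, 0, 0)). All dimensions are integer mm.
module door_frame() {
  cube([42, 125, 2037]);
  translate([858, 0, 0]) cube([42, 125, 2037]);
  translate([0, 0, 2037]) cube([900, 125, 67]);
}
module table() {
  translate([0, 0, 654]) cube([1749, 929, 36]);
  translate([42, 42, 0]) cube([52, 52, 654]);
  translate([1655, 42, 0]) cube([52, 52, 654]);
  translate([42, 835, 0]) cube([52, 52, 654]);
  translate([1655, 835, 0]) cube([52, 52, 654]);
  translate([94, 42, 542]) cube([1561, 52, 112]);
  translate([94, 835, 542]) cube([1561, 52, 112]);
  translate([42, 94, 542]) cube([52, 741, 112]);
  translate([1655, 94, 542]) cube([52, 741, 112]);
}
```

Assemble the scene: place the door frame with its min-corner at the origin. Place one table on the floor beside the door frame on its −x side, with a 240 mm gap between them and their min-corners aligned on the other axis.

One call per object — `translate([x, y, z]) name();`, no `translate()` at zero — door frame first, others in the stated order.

door_frame();
translate([-1989, 0, 0]) table();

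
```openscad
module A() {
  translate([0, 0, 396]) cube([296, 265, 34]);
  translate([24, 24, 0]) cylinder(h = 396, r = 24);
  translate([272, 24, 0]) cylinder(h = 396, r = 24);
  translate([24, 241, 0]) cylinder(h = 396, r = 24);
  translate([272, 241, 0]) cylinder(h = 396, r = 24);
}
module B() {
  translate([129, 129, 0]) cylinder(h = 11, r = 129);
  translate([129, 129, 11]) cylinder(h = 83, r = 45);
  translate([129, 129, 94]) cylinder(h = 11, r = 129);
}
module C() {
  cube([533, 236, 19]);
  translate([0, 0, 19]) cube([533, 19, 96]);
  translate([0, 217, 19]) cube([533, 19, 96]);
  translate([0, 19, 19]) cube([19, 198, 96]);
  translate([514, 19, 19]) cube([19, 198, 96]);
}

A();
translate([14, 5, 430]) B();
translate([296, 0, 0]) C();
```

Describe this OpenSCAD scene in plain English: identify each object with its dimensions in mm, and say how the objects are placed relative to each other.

A is a four-legged stool. The seat is 296×265 mm, 34 mm thick, top at z = 430 mm. It stands on four round legs, each 48 mm in diameter, from z = 0 to the seat underside, each leg's axis is inset half a diameter from the nearest pair of seat edges (so the leg's bounding box is flush with the corner).

B is a spool: two coaxial disc flanges of radius 129 mm and thickness 11 mm, joined by a core cylinder of radius 45 mm and height 83 mm. The lower flange rests on z = 0 and the three cylinders share a vertical axis.

C is an open storage box with external size 533×236×115 mm and wall thickness 19 mm (the base is also 19 mm thick). The base covers the whole footprint; the four walls stand on the base, with the y-facing walls full-width and the x-facing walls fitting between their inner faces.

The spool is on top of the stool. The open box is against the stool's +x side, with their −y faces flush.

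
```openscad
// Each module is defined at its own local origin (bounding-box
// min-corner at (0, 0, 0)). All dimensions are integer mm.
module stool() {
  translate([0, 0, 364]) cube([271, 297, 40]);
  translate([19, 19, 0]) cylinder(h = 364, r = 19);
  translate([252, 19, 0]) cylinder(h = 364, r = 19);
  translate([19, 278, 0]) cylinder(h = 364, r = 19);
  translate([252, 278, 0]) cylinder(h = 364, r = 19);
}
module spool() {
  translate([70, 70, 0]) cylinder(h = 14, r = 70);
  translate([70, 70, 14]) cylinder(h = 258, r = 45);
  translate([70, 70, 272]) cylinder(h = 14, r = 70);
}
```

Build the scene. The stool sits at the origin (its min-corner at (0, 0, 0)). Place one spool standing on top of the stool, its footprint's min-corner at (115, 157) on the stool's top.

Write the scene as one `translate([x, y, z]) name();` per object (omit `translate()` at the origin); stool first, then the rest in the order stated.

stool();
translate([115, 157, 404]) spool();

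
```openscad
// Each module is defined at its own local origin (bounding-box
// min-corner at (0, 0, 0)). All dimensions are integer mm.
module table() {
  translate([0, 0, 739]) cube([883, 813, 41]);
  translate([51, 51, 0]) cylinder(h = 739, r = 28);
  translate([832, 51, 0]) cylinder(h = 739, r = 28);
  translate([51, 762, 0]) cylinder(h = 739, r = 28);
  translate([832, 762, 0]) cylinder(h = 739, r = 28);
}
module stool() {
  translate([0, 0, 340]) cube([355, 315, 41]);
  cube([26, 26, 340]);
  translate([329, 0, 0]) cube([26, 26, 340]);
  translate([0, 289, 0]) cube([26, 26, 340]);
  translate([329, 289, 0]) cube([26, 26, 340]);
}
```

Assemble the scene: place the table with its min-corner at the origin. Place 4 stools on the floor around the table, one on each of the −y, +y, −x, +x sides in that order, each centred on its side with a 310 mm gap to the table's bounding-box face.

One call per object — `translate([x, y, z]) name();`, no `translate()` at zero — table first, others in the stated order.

table();
translate([264, -625, 0]) stool();
translate([264, 1123, 0]) stool();
translate([-665, 249, 0]) stool();
translate([1193, 249, 0]) stool();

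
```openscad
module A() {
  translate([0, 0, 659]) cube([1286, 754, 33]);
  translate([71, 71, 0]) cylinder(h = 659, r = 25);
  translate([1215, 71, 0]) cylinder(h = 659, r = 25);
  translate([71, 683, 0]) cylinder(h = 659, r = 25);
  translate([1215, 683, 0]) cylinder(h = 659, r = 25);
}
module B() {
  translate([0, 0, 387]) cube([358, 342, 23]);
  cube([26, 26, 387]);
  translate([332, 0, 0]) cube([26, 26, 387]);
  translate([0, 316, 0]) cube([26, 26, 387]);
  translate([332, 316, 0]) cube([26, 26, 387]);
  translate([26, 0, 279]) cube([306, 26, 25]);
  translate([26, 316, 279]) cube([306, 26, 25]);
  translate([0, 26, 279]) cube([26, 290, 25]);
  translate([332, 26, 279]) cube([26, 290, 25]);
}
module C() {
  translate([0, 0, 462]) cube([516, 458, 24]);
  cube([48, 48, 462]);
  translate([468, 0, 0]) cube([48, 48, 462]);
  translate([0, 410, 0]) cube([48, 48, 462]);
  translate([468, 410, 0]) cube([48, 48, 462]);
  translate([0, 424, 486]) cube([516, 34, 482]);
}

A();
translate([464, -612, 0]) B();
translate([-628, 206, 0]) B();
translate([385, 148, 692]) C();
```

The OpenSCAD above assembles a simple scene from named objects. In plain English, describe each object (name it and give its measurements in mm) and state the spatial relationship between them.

A is a table with a 1286×754 mm rectangular top, 33 mm thick, top surface at z = 692 mm, supported by four round legs of 50 mm diameter, each leg's bounding box inset 46 mm from the nearest pair of top edges, running from the floor.

B is a four-legged stool. The seat is a 358×342×23 mm slab whose top surface is at z = 410 mm; four square legs, each 26×26 mm in cross-section, run from the floor (z = 0) to the underside of the seat, each flush with a corner of the seat. Four stretchers, 26 mm wide and 25 mm tall, connect adjacent legs with their undersides at z = 279 mm, each running between the inner faces of the legs it joins and aligned with the legs' outer faces on the other axis.

C is a chair. The seat is a 516×458×24 mm slab with its top at z = 486 mm, on four 48×48 mm corner legs (flush with the seat edges, standing on z = 0). A flat backrest 34 mm thick, 482 mm tall, spans the full seat width and rises from the seat top along its +y edge, rear face flush with the rear of the seat.

Two stools sit around the table at the −y, −x sides. The chair is on top of the table, centred.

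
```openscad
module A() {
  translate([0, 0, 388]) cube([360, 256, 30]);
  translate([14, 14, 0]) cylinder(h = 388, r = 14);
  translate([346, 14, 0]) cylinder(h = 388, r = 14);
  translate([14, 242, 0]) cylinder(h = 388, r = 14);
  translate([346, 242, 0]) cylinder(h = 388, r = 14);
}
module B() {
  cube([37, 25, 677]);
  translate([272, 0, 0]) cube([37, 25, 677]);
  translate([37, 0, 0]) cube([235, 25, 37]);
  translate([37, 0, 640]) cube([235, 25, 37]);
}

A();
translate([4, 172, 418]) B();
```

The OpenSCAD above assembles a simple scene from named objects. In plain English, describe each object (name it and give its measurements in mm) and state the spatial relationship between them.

A is a simple wooden stool: a rectangular seat 360 mm (x) by 256 mm (y), 30 mm thick, top face at z = 418 mm, on four round legs, each 28 mm in diameter. The legs rest on z = 0, each leg's axis is inset half a diameter from the nearest pair of seat edges (so the leg's bounding box is flush with the corner).

B is a picture frame with a 235×603 mm rectangular opening (x by z) and a uniform 37 mm border on every side. Frame depth is 25 mm along y. It is built from two vertical stiles running the full outside height and two horizontal rails spanning the gap between the stiles.

The picture frame is on top of the stool.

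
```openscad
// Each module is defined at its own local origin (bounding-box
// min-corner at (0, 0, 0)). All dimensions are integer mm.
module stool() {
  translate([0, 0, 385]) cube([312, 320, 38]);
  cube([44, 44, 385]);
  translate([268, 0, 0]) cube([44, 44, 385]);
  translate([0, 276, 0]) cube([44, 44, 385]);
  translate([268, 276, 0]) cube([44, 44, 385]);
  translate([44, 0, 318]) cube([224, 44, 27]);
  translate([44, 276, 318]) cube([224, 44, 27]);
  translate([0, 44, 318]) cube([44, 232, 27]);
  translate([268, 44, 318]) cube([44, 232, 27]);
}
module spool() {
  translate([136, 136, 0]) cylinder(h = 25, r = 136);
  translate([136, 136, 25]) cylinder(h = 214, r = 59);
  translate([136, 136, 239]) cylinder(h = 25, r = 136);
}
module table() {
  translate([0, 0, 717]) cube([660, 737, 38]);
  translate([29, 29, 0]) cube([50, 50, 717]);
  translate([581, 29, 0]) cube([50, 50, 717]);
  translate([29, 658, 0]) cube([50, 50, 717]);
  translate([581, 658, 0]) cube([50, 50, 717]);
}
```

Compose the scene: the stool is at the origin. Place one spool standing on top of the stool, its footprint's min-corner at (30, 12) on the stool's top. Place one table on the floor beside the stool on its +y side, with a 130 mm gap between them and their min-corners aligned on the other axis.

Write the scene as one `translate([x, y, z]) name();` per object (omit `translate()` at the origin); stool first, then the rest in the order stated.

stool();
translate([30, 12, 423]) spool();
translate([0, 450, 0]) table();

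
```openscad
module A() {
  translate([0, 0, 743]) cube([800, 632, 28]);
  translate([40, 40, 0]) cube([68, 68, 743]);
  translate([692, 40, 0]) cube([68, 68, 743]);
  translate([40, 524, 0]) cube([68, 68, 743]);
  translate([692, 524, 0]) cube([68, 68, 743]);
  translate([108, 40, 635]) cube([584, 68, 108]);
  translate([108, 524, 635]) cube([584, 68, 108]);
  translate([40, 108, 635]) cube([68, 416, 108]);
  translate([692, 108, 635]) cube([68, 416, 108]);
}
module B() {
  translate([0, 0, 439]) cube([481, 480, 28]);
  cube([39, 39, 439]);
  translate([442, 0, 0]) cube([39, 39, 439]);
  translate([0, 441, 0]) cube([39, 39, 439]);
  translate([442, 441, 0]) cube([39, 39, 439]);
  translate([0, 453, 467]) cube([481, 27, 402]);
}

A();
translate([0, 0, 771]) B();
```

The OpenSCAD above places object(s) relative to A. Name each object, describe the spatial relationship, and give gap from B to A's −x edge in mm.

A is a table. B is a chair. The chair is on top of the table. The gap from the chair to the table's −x edge is 0 mm.

The chair's min-x is at 0; the table's min-x is 0; gap = 0 mm.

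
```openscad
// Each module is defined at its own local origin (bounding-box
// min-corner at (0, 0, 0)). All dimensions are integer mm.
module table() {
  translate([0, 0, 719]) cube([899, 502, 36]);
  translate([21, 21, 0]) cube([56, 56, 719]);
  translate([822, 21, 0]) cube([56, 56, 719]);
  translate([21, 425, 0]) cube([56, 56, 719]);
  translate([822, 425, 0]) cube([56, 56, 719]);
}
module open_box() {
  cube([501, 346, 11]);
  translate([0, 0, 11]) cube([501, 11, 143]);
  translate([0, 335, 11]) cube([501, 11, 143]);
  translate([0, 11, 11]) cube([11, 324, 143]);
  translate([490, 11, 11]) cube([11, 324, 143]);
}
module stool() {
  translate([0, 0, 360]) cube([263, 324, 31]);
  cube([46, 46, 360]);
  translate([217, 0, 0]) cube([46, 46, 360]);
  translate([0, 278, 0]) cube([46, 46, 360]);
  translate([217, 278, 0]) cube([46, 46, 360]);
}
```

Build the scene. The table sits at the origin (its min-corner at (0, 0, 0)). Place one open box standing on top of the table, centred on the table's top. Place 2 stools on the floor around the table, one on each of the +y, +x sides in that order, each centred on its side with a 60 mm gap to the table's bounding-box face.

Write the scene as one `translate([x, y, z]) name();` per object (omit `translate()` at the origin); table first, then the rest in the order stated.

table();
translate([199, 78, 755]) open_box();
translate([318, 562, 0]) stool();
translate([959, 89, 0]) stool();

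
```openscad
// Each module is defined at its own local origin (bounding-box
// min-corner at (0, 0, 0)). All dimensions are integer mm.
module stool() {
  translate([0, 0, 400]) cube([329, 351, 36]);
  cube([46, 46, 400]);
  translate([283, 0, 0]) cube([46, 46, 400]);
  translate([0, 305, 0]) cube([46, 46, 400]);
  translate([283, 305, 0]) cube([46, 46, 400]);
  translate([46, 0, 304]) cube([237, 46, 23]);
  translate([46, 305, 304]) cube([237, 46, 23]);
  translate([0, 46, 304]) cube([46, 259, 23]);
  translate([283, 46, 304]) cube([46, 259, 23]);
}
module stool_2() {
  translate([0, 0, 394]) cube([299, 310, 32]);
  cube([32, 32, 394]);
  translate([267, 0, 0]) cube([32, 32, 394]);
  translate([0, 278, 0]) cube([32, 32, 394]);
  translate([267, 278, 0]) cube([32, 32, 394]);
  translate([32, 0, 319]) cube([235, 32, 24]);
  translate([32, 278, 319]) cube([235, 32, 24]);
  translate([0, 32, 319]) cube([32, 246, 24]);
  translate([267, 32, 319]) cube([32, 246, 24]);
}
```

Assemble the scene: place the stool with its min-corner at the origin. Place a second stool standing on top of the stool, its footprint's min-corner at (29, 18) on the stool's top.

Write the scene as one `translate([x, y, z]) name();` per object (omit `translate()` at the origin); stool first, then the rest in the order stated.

stool();
translate([29, 18, 436]) stool_2();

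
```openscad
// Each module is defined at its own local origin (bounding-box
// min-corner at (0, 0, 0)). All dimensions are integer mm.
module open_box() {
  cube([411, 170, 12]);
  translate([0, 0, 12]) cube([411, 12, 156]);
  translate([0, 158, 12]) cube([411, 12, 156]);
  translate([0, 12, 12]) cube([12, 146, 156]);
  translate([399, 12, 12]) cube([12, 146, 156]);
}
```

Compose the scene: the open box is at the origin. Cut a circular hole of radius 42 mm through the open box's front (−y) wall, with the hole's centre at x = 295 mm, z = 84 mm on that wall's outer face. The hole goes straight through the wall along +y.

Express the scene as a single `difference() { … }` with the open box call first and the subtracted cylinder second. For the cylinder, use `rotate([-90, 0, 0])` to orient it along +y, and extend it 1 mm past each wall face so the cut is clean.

difference() {
  open_box();
  translate([295, -1, 84]) rotate([-90, 0, 0]) cylinder(h = 14, r = 42);
}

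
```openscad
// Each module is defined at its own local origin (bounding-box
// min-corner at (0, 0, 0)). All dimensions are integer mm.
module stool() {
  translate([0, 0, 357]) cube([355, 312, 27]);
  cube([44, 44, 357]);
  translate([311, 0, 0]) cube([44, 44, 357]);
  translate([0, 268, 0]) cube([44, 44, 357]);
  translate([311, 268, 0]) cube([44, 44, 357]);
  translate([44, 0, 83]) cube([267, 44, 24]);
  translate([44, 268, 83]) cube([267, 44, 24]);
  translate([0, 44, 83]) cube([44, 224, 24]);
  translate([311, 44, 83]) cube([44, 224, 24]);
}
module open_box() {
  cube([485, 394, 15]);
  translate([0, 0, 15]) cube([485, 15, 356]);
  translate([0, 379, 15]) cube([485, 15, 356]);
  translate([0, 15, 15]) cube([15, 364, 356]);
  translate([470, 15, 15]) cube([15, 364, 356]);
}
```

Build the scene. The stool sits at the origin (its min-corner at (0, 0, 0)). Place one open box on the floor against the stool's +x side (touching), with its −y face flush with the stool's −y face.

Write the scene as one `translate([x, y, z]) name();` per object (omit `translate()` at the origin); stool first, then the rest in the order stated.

stool();
translate([355, 0, 0]) open_box();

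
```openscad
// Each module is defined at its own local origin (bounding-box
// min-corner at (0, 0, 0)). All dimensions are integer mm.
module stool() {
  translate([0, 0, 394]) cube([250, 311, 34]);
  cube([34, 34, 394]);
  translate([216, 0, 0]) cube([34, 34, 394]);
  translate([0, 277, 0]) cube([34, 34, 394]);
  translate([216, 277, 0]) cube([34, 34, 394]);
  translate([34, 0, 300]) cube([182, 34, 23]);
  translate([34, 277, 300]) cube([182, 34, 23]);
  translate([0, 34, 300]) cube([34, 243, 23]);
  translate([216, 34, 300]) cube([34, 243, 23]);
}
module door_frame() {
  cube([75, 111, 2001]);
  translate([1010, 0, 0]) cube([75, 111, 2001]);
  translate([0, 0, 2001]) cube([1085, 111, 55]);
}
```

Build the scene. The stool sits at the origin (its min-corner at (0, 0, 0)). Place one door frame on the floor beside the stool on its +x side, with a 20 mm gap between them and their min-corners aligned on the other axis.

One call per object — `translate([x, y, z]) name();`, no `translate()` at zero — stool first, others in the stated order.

stool();
translate([270, 0, 0]) door_frame();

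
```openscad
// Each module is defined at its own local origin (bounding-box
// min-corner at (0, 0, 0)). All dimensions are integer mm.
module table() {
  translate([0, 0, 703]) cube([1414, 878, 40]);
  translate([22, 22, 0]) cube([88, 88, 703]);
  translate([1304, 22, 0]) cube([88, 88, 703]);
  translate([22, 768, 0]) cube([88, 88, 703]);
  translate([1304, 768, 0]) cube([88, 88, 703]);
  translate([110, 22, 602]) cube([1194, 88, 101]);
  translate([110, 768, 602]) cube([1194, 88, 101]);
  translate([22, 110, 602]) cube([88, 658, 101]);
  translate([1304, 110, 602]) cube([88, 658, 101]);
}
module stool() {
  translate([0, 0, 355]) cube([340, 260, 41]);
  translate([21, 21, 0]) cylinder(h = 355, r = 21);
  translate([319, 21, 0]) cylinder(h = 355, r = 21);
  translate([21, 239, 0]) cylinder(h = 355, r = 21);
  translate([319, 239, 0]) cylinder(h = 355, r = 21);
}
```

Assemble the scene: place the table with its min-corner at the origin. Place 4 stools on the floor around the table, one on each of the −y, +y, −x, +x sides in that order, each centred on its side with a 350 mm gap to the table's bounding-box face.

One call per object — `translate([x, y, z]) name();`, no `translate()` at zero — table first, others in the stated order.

table();
translate([537, -610, 0]) stool();
translate([537, 1228, 0]) stool();
translate([-690, 309, 0]) stool();
translate([1764, 309, 0]) stool();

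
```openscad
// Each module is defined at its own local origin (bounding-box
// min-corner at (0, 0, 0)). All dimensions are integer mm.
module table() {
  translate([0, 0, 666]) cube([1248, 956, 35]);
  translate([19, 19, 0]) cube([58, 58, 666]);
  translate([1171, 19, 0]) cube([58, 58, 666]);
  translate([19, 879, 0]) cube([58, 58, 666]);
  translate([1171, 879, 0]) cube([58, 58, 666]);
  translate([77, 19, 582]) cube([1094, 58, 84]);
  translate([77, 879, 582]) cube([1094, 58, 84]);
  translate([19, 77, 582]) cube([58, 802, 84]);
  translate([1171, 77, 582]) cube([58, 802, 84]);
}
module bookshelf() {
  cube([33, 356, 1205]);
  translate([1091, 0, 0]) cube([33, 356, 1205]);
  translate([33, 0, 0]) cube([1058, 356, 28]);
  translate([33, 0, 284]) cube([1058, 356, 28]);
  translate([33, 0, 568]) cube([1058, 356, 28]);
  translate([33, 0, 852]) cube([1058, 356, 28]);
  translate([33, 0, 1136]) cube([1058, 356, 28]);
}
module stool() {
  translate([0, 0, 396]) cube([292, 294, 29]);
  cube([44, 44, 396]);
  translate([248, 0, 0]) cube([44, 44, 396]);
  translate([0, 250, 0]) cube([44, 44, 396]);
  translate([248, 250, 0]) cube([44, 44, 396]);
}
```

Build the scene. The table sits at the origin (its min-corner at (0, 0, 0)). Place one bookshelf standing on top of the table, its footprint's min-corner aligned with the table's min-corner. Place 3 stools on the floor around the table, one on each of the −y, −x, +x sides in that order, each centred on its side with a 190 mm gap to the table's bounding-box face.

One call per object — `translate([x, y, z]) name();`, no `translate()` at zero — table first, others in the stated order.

table();
translate([0, 0, 701]) bookshelf();
translate([478, -484, 0]) stool();
translate([-482, 331, 0]) stool();
translate([1438, 331, 0]) stool();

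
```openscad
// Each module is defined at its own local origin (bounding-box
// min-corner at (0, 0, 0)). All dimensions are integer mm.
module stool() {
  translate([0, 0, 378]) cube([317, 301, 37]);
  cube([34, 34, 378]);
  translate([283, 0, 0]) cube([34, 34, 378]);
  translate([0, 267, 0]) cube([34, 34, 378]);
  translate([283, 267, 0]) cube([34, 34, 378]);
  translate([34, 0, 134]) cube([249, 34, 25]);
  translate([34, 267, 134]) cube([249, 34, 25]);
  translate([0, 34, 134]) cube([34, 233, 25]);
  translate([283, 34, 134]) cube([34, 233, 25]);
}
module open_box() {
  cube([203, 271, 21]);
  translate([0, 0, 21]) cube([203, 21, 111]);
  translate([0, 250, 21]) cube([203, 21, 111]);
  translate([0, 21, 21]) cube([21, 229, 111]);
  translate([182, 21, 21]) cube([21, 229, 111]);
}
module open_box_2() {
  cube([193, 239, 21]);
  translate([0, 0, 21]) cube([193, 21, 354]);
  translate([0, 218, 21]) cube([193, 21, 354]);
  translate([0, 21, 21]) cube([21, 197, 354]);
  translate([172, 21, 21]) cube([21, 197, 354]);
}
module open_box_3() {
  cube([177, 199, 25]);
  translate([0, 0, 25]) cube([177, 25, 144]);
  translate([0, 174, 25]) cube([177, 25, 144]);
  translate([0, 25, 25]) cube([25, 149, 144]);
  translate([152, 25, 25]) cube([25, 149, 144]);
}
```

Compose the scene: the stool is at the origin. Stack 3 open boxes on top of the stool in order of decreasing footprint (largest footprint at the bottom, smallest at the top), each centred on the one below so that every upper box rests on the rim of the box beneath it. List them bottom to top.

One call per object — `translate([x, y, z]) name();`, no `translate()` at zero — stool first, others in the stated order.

stool();
translate([57, 15, 415]) open_box();
translate([62, 31, 547]) open_box_2();
translate([70, 51, 922]) open_box_3();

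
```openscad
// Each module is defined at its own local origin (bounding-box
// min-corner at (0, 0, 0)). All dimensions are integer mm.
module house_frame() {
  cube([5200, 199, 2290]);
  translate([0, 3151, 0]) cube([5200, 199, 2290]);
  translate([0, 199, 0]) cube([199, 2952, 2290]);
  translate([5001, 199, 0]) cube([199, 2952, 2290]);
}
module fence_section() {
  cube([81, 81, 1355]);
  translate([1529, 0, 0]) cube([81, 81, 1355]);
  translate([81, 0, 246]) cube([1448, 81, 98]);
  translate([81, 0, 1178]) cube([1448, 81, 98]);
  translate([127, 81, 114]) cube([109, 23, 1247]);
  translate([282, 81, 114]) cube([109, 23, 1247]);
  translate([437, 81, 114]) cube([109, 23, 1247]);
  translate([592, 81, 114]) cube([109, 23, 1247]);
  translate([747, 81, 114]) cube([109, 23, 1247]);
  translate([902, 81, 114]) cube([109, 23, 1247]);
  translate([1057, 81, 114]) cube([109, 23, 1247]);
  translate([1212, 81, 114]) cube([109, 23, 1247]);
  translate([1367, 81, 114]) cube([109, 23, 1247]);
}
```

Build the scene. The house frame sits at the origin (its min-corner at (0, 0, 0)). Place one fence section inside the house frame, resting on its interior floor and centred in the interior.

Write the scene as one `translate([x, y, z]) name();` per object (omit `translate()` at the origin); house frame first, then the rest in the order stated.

house_frame();
translate([1795, 1623, 0]) fence_section();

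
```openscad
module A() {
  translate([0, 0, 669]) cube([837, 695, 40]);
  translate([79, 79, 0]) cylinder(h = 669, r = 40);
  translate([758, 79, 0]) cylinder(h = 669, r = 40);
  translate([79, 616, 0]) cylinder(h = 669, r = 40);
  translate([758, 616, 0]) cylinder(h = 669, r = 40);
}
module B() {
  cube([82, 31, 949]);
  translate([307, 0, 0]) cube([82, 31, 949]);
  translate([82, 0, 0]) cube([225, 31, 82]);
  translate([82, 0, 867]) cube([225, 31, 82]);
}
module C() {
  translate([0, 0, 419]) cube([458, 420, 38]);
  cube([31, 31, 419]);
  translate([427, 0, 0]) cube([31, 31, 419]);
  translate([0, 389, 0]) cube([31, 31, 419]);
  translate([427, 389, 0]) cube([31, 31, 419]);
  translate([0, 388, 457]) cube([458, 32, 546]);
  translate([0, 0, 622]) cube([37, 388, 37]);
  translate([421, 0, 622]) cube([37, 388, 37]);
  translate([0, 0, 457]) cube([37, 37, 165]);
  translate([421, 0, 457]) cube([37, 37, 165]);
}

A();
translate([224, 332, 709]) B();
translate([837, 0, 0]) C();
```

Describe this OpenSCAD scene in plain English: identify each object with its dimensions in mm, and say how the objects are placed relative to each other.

A is a rectangular dining table. The top is 837×695×40 mm with its upper surface at z = 709 mm. It stands on four round legs of 80 mm diameter, each leg's bounding box inset 39 mm from the nearest pair of top edges, running from the floor to the underside of the top.

B is a picture frame with a 225×785 mm rectangular opening (x by z) and a uniform 82 mm border on every side. Frame depth is 31 mm along y. It is built from two vertical stiles running the full outside height and two horizontal rails spanning the gap between the stiles.

C is a chair. The seat is a 458×420×38 mm slab with its top at z = 457 mm, on four 31×31 mm corner legs (flush with the seat edges, standing on z = 0). A flat backrest 32 mm thick, 546 mm tall, spans the full seat width and rises from the seat top along its +y edge, rear face flush with the rear of the seat. Two armrests of 37×37 mm section run along each side from the seat's front edge to the front of the backrest, top faces 202 mm above the seat top and outer faces flush with the seat's x-edges; a 37×37 mm post under the front of each armrest stands on the seat at the front corner.

The picture frame is on top of the table, centred. The chair is against the table's +x side, with their −y faces flush.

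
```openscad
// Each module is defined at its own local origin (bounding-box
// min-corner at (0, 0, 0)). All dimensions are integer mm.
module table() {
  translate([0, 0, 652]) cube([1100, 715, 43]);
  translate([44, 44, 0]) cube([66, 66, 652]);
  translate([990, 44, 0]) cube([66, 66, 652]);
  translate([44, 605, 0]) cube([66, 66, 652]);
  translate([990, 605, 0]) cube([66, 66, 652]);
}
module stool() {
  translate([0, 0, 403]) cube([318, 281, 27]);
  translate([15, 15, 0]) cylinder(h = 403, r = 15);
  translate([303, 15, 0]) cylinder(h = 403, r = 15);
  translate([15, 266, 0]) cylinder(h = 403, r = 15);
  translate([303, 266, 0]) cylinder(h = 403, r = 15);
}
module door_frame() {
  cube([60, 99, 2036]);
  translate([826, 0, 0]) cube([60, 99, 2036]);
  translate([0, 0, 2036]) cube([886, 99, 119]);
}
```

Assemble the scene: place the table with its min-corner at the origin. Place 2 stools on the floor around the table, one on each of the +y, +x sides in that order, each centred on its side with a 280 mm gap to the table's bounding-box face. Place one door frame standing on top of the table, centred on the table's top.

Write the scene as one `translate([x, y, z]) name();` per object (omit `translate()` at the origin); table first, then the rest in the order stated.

table();
translate([391, 995, 0]) stool();
translate([1380, 217, 0]) stool();
translate([107, 308, 695]) door_frame();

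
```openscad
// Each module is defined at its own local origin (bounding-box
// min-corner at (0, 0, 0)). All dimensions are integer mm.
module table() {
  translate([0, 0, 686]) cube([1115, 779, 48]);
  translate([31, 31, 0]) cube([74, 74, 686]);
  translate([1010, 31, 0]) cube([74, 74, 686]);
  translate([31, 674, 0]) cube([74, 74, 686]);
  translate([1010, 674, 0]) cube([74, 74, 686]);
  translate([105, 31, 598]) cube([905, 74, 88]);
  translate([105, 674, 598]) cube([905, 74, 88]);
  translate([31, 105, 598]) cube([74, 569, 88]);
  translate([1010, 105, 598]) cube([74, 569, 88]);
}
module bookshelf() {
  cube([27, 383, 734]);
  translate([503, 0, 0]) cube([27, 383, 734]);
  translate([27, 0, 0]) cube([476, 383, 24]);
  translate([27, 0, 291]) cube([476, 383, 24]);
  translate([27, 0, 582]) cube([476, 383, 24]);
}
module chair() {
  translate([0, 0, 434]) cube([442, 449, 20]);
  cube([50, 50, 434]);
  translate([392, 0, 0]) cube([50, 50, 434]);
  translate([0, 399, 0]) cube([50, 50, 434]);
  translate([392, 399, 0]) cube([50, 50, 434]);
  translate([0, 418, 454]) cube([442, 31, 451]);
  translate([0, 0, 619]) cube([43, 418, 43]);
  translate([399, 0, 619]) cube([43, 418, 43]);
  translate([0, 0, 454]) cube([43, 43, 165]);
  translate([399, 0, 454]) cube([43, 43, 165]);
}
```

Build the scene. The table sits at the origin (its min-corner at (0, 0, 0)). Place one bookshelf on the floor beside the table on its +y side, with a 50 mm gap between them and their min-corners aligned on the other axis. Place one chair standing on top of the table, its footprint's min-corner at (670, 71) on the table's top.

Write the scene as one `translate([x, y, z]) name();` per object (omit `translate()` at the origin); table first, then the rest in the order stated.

table();
translate([0, 829, 0]) bookshelf();
translate([670, 71, 734]) chair();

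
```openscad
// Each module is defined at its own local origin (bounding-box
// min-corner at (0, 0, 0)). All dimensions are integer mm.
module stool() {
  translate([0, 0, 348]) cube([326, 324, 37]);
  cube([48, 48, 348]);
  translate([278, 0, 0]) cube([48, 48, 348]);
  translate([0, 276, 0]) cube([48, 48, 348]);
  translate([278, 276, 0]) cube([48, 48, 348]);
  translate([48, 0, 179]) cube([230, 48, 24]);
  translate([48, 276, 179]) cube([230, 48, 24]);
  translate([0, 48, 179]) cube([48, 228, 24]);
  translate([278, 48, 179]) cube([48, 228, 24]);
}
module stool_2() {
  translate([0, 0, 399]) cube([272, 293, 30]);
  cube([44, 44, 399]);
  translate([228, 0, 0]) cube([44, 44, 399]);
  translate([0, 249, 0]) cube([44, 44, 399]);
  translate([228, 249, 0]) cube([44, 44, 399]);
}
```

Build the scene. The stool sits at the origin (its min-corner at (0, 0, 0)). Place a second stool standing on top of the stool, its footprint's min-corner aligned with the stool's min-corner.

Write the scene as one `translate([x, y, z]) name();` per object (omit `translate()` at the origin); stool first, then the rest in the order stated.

stool();
translate([0, 0, 385]) stool_2();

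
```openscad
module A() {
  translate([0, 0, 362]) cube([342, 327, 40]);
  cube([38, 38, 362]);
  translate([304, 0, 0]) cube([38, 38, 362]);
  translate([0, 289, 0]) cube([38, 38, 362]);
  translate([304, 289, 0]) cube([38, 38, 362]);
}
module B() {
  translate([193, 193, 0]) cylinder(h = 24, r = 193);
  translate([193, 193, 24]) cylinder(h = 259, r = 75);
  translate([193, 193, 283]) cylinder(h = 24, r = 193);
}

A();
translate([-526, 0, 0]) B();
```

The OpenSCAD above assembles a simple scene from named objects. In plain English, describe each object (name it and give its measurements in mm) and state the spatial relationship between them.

A is a four-legged stool. The seat is a 342×327×40 mm slab whose top surface is at z = 402 mm; four square legs, each 38×38 mm in cross-section, run from the floor (z = 0) to the underside of the seat, each flush with a corner of the seat.

B is a spool: two coaxial disc flanges of radius 193 mm and thickness 24 mm, joined by a core cylinder of radius 75 mm and height 259 mm. The lower flange rests on z = 0 and the three cylinders share a vertical axis.

The spool is on the floor beside the stool on its −x side.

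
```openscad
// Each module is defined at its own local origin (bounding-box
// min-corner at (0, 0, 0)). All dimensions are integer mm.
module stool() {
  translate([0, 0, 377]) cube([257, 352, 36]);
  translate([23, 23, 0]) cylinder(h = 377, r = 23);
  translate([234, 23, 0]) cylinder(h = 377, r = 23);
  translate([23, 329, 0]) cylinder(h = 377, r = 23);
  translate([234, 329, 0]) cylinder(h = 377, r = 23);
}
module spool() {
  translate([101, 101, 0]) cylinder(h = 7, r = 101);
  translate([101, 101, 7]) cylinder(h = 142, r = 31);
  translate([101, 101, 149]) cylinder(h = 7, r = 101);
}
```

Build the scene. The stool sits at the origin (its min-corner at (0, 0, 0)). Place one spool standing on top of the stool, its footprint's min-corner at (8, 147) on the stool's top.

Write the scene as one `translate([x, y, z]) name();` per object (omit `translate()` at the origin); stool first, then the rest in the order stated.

stool();
translate([8, 147, 413]) spool();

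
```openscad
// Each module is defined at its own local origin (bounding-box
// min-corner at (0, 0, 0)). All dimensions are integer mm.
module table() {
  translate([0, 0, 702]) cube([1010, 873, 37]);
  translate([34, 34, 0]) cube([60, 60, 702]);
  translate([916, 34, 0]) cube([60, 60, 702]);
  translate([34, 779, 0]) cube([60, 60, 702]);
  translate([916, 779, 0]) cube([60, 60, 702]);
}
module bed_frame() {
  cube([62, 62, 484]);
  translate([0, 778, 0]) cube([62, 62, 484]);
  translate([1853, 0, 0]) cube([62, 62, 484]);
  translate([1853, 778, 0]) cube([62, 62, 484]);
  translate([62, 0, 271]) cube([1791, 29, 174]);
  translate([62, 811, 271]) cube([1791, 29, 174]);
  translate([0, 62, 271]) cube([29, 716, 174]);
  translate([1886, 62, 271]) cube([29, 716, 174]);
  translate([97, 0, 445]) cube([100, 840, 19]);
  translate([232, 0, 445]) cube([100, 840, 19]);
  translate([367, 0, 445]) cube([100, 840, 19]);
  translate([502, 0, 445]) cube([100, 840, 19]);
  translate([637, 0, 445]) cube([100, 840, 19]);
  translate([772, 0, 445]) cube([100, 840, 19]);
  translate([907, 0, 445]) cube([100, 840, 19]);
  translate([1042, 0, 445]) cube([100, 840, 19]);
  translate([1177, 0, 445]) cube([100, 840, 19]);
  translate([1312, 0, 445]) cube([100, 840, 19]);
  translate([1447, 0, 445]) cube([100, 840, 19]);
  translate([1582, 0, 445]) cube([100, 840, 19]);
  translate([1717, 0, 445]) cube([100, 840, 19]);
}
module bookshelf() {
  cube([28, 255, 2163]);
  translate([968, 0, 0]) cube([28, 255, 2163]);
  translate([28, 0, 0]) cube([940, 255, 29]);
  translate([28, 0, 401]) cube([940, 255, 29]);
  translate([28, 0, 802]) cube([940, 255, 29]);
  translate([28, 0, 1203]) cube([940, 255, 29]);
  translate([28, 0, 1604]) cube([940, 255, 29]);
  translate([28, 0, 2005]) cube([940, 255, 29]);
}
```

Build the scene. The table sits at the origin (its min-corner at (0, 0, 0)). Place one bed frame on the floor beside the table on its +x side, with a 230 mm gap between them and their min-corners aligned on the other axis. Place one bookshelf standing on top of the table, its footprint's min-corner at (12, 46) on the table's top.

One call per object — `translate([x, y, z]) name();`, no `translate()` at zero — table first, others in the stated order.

table();
translate([1240, 0, 0]) bed_frame();
translate([12, 46, 739]) bookshelf();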